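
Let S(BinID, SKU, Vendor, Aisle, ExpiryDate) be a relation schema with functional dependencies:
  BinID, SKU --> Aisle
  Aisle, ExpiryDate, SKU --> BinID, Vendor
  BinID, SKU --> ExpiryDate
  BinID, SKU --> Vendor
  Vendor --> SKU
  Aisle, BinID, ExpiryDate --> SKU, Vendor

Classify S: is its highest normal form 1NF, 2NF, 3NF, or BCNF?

Candidate keys: {Aisle, BinID, ExpiryDate}, {Aisle, ExpiryDate, SKU}, {Aisle, ExpiryDate, Vendor}, {BinID, SKU}, {BinID, Vendor}. Prime attributes: {Aisle, BinID, ExpiryDate, SKU, Vendor}.
Vendor --> SKU breaks BCNF: {Vendor}⁺ = {SKU, Vendor}, so {Vendor} is not a superkey.
Its right-hand attributes {SKU} are all prime, as are those of every other non-superkey FD — the relation is in 3NF.

3NF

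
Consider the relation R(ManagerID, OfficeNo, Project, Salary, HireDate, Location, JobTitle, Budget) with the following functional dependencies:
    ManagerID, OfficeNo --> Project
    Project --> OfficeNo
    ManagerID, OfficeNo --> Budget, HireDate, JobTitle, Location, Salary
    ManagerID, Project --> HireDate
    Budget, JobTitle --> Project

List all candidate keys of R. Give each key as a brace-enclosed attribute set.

{Budget, JobTitle, ManagerID}, {ManagerID, OfficeNo}, {ManagerID, Project}

No FD produces {ManagerID}, so it must be in every candidate key.
{ManagerID, OfficeNo}⁺ = {Budget, HireDate, JobTitle, Location, ManagerID, OfficeNo, Project, Salary}, which is every attribute, so {ManagerID, OfficeNo} is a candidate key.
{ManagerID, Project}⁺ = {Budget, HireDate, JobTitle, Location, ManagerID, OfficeNo, Project, Salary}, which is every attribute, so {ManagerID, Project} is a candidate key.
{Budget, JobTitle, ManagerID}⁺ = {Budget, HireDate, JobTitle, Location, ManagerID, OfficeNo, Project, Salary}, which is every attribute, so {Budget, JobTitle, ManagerID} is a candidate key.
No proper subset of any of these is a key, and no other minimal superkey exists.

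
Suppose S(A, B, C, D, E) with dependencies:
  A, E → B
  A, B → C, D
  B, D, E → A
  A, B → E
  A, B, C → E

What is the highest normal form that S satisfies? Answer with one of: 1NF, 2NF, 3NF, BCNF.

BCNF

Candidate keys: {A, B}, {A, E}, {B, D, E}. Prime attributes: {A, B, D, E}.
The left-hand side of every FD is a superkey, so BCNF is satisfied.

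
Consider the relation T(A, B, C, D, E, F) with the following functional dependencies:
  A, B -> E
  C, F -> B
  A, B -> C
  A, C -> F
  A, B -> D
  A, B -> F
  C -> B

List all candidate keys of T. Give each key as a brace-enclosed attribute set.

Attributes never on any right-hand side: {A} — every candidate key must contain it.
Closure of {A, B} is {A, B, C, D, E, F}, the whole schema; {A, B} is a candidate key.
Closure of {A, C} is {A, B, C, D, E, F}, the whole schema; {A, C} is a candidate key.
These are minimal and exhaustive — every other superkey contains one of them.

{A, B}, {A, C}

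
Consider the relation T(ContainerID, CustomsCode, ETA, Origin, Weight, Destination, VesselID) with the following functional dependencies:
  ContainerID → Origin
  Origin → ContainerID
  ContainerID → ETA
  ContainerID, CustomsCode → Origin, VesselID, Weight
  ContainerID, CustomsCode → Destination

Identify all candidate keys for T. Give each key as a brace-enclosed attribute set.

{ContainerID, CustomsCode}, {CustomsCode, Origin}

Attributes never on any right-hand side: {CustomsCode} — every candidate key must contain it.
{ContainerID, CustomsCode}⁺ = {ContainerID, CustomsCode, Destination, ETA, Origin, VesselID, Weight} — all of the relation — so {ContainerID, CustomsCode} is a candidate key.
{CustomsCode, Origin}⁺ = {ContainerID, CustomsCode, Destination, ETA, Origin, VesselID, Weight} — all of the relation — so {CustomsCode, Origin} is a candidate key.
No proper subset of any of these is a key, and no other minimal superkey exists.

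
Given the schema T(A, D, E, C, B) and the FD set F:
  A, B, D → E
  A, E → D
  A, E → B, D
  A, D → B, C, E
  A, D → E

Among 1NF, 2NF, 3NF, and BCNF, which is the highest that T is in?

BCNF

Candidate keys: {A, D}, {A, E}. Prime attributes: {A, D, E}.
Every FD has a superkey on the left, so the relation is in BCNF.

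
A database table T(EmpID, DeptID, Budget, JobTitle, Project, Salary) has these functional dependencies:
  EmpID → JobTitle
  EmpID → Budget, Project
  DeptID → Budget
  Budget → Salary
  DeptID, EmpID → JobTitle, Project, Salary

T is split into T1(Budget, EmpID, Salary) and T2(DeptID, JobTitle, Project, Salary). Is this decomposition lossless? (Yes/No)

The shared attributes are {Salary} and {Salary}⁺ = {Salary}.
The closure covers neither T1 nor T2 entirely; the join is not lossless.

No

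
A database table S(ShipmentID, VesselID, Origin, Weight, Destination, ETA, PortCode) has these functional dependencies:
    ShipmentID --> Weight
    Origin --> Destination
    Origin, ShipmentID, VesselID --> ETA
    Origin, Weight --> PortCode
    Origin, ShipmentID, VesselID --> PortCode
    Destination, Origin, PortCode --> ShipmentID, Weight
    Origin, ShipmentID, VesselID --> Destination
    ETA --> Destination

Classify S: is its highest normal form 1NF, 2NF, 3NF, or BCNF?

Candidate keys: {Origin, PortCode, VesselID}, {Origin, ShipmentID, VesselID}, {Origin, VesselID, Weight}. Prime attributes: {Origin, PortCode, ShipmentID, VesselID, Weight}.
ShipmentID --> Weight breaks BCNF: {ShipmentID}⁺ = {ShipmentID, Weight}, so {ShipmentID} is not a superkey.
Origin --> Destination has non-prime {Destination} on the right and a non-superkey on the left, so 3NF fails.
Since {Origin} ⊂ {Origin, PortCode, VesselID} and {Origin}⁺ ⊇ {Destination} with {Destination} non-prime, there is a partial dependency; 2NF fails.

1NF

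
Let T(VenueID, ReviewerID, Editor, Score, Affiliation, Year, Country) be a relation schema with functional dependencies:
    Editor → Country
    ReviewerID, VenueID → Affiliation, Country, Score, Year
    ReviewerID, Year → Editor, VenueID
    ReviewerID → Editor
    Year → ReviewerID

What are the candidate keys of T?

{Year} is a candidate key since {Year}⁺ = {Affiliation, Country, Editor, ReviewerID, Score, VenueID, Year} covers every attribute.
{ReviewerID, VenueID} is a candidate key since {ReviewerID, VenueID}⁺ = {Affiliation, Country, Editor, ReviewerID, Score, VenueID, Year} covers every attribute.
No proper subset of any of these is a key, and no other minimal superkey exists.

{ReviewerID, VenueID}, {Year}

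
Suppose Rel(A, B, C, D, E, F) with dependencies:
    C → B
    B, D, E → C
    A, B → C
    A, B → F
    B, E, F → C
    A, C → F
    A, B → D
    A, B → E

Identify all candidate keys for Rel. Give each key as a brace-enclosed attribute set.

{A, B}, {A, C}

{A} never appears on the right of any FD, so every key must include it.
{A, B}⁺ = {A, B, C, D, E, F}, which is every attribute, so {A, B} is a candidate key.
{A, C}⁺ = {A, B, C, D, E, F}, which is every attribute, so {A, C} is a candidate key.
These are minimal and exhaustive — every other superkey contains one of them.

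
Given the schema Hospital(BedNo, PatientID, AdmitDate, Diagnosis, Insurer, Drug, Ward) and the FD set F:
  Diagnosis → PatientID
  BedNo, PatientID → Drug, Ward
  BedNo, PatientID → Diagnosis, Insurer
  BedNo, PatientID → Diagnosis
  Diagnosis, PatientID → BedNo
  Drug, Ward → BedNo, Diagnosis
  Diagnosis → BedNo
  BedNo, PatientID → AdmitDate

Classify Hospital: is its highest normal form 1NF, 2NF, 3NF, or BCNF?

BCNF

Candidate keys: {BedNo, PatientID}, {Diagnosis}, {Drug, Ward}. Prime attributes: {BedNo, Diagnosis, Drug, PatientID, Ward}.
Every FD has a superkey on the left, so the relation is in BCNF.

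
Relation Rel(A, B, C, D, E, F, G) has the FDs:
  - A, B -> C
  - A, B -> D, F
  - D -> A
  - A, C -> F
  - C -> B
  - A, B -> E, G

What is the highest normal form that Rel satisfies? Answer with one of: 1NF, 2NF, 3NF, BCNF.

Candidate keys: {A, B}, {A, C}, {B, D}, {C, D}. Prime attributes: {A, B, C, D}.
For D -> A we have {D}⁺ = {A, D}; {D} is not a superkey, so BCNF fails.
Its right-hand attributes {A} are all prime, as are those of every other non-superkey FD — the relation is in 3NF.

3NF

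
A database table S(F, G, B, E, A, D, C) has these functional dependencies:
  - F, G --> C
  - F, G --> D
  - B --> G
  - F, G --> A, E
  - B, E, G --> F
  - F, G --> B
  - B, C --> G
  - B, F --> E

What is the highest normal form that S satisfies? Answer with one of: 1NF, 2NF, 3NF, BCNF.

3NF

Candidate keys: {B, E}, {B, F}, {F, G}. Prime attributes: {B, E, F, G}.
B --> G: {B}⁺ = {B, G}, which is not all of the attributes, so the left side is not a superkey — BCNF is violated.
Since {G} ⊆ prime attributes and every other non-superkey FD also has a prime right side, the schema is in 3NF.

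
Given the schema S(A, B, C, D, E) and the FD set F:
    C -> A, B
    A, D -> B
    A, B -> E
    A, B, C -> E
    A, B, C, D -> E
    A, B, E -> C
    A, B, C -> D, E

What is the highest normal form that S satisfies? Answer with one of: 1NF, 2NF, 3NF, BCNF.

BCNF

Candidate keys: {A, B}, {A, D}, {C}. Prime attributes: {A, B, C, D}.
Every FD has a superkey on the left, so the relation is in BCNF.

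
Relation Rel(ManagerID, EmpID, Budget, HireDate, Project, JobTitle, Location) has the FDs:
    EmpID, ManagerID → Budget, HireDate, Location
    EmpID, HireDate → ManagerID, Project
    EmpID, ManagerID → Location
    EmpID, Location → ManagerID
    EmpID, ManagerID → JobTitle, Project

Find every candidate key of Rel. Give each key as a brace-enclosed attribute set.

{EmpID} never appears on the right of any FD, so every key must include it.
{EmpID, HireDate}⁺ = {Budget, EmpID, HireDate, JobTitle, Location, ManagerID, Project} — all of the relation — so {EmpID, HireDate} is a candidate key.
{EmpID, Location}⁺ = {Budget, EmpID, HireDate, JobTitle, Location, ManagerID, Project} — all of the relation — so {EmpID, Location} is a candidate key.
{EmpID, ManagerID}⁺ = {Budget, EmpID, HireDate, JobTitle, Location, ManagerID, Project} — all of the relation — so {EmpID, ManagerID} is a candidate key.
These are minimal and exhaustive — every other superkey contains one of them.

{EmpID, HireDate}, {EmpID, Location}, {EmpID, ManagerID}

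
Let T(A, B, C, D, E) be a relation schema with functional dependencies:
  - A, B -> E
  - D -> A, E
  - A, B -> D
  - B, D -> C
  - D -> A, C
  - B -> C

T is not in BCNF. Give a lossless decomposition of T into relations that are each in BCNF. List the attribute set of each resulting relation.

{A, C, D, E}; {B, D}

Candidate keys of the original relation: {A, B}, {B, D}.
{A, B, C, D, E}: {D} determines {A, C, D, E} here but is not a superkey — split on D -> A, C, E, giving {A, C, D, E} and {B, D}.
{A, C, D, E} is in BCNF.
{B, D} is in BCNF.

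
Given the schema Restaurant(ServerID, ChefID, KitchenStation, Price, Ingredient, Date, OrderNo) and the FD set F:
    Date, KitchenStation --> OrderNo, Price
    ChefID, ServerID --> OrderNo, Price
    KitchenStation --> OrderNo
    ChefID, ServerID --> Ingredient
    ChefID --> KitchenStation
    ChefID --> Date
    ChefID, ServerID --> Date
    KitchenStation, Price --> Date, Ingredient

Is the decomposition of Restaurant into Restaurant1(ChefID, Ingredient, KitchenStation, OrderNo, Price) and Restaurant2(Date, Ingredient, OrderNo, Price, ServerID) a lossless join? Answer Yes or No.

The shared attributes are {Ingredient, OrderNo, Price} and {Ingredient, OrderNo, Price}⁺ = {Ingredient, OrderNo, Price}.
The closure covers neither Restaurant1 nor Restaurant2 entirely; the join is not lossless.

No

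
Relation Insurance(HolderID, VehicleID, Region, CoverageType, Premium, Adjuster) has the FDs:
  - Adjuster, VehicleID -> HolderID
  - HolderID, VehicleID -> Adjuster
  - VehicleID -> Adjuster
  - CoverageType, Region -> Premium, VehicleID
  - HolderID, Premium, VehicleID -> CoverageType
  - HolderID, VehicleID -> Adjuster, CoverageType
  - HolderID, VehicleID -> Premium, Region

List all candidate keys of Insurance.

{VehicleID}⁺ = {Adjuster, CoverageType, HolderID, Premium, Region, VehicleID} — all of the relation — so {VehicleID} is a candidate key.
{CoverageType, Region}⁺ = {Adjuster, CoverageType, HolderID, Premium, Region, VehicleID} — all of the relation — so {CoverageType, Region} is a candidate key.
These are minimal and exhaustive — every other superkey contains one of them.

{CoverageType, Region}, {VehicleID}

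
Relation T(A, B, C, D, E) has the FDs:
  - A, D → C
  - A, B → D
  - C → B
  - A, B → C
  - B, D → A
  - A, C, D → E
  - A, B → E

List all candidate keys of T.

{A, B}, {A, C}, {A, D}, {B, D}, {C, D}

Closure of {A, B} is {A, B, C, D, E}, the whole schema; {A, B} is a candidate key.
Closure of {A, C} is {A, B, C, D, E}, the whole schema; {A, C} is a candidate key.
Closure of {A, D} is {A, B, C, D, E}, the whole schema; {A, D} is a candidate key.
Closure of {B, D} is {A, B, C, D, E}, the whole schema; {B, D} is a candidate key.
Closure of {C, D} is {A, B, C, D, E}, the whole schema; {C, D} is a candidate key.
These are minimal and exhaustive — every other superkey contains one of them.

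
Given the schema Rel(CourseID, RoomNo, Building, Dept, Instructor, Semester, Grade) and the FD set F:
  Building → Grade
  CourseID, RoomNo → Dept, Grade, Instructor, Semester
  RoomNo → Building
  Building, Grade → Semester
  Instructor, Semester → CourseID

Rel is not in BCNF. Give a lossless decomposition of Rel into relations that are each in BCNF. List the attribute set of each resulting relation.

Candidate keys of the original relation: {CourseID, RoomNo}, {Instructor, RoomNo}.
{Building, CourseID, Dept, Grade, Instructor, RoomNo, Semester}: {Building} determines {Building, Grade, Semester} here but is not a superkey — split on Building → Grade, Semester, giving {Building, Grade, Semester} and {Building, CourseID, Dept, Instructor, RoomNo}.
{Building, Grade, Semester} is in BCNF.
{Building, CourseID, Dept, Instructor, RoomNo}: {RoomNo} determines {Building, RoomNo} here but is not a superkey — split on RoomNo → Building, giving {Building, RoomNo} and {CourseID, Dept, Instructor, RoomNo}.
{Building, RoomNo} is in BCNF.
{CourseID, Dept, Instructor, RoomNo} is in BCNF.

{Building, Grade, Semester}; {Building, RoomNo}; {CourseID, Dept, Instructor, RoomNo}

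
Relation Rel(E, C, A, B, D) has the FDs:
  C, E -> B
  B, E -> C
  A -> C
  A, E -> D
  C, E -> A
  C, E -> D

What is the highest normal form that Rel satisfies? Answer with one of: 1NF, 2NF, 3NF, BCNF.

3NF

Candidate keys: {A, E}, {B, E}, {C, E}. Prime attributes: {A, B, C, E}.
For A -> C we have {A}⁺ = {A, C}; {A} is not a superkey, so BCNF fails.
But every attribute on its right side ({C}) is prime, and the same holds for every other non-superkey FD, so 3NF still holds.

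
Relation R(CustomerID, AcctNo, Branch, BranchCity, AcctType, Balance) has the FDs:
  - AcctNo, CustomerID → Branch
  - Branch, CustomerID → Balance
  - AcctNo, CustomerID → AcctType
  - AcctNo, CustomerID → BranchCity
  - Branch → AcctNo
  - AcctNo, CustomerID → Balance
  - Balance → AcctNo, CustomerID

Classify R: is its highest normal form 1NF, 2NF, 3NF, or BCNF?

Candidate keys: {AcctNo, CustomerID}, {Balance}, {Branch, CustomerID}. Prime attributes: {AcctNo, Balance, Branch, CustomerID}.
For Branch → AcctNo we have {Branch}⁺ = {AcctNo, Branch}; {Branch} is not a superkey, so BCNF fails.
Its right-hand attributes {AcctNo} are all prime, as are those of every other non-superkey FD — the relation is in 3NF.

3NF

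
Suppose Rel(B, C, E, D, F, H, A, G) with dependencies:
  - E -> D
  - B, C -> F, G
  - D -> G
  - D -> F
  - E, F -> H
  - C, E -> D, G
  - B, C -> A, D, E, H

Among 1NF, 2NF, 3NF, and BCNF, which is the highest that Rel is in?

2NF

Candidate key: {B, C}. Prime attributes: {B, C}.
For E -> D we have {E}⁺ = {D, E, F, G, H}; {E} is not a superkey, so BCNF fails.
Because {D} is non-prime and the left side of E -> D is not a superkey, the relation is not in 3NF.
Checking every proper subset of each key, none determines a non-prime attribute — 2NF is satisfied.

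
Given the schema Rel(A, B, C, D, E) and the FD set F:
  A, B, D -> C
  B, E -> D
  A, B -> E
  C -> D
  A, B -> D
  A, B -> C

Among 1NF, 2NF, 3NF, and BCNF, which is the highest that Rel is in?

2NF

Candidate key: {A, B}. Prime attributes: {A, B}.
B, E -> D breaks BCNF: {B, E}⁺ = {B, D, E}, so {B, E} is not a superkey.
Because {D} is non-prime and the left side of B, E -> D is not a superkey, the relation is not in 3NF.
No proper subset of a key has a non-prime attribute in its closure, so there is no partial dependency; 2NF holds.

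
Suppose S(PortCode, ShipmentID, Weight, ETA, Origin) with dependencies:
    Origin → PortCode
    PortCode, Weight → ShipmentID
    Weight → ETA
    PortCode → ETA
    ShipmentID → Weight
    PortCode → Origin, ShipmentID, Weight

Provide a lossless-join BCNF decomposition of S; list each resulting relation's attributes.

Candidate keys of the original relation: {Origin}, {PortCode}.
{ETA, Origin, PortCode, ShipmentID, Weight}: {Weight} determines {ETA, Weight} here but is not a superkey — split on Weight → ETA, giving {ETA, Weight} and {Origin, PortCode, ShipmentID, Weight}.
{ETA, Weight}: every determinant is a superkey — BCNF.
{Origin, PortCode, ShipmentID, Weight}: {ShipmentID} determines {ShipmentID, Weight} here but is not a superkey — split on ShipmentID → Weight, giving {ShipmentID, Weight} and {Origin, PortCode, ShipmentID}.
{ShipmentID, Weight}: every determinant is a superkey — BCNF.
{Origin, PortCode, ShipmentID}: every determinant is a superkey — BCNF.

{ETA, Weight}; {Origin, PortCode, ShipmentID}; {ShipmentID, Weight}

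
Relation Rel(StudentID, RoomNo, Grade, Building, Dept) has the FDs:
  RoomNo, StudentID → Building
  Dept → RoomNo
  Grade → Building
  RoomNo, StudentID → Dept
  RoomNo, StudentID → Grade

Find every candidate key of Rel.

{StudentID} never appears on the right of any FD, so every key must include it.
{Dept, StudentID} is a candidate key since {Dept, StudentID}⁺ = {Building, Dept, Grade, RoomNo, StudentID} covers every attribute.
{RoomNo, StudentID} is a candidate key since {RoomNo, StudentID}⁺ = {Building, Dept, Grade, RoomNo, StudentID} covers every attribute.
No proper subset of any of these is a key, and no other minimal superkey exists.

{Dept, StudentID}, {RoomNo, StudentID}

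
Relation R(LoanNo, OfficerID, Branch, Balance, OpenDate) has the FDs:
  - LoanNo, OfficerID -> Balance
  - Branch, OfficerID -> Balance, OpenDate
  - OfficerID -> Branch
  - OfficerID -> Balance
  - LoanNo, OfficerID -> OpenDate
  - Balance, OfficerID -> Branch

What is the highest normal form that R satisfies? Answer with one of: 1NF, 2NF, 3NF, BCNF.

Candidate key: {LoanNo, OfficerID}. Prime attributes: {LoanNo, OfficerID}.
For Branch, OfficerID -> Balance, OpenDate we have {Branch, OfficerID}⁺ = {Balance, Branch, OfficerID, OpenDate}; {Branch, OfficerID} is not a superkey, so BCNF fails.
Branch, OfficerID -> Balance, OpenDate determines the non-prime attributes {Balance, OpenDate} from a non-superkey — 3NF is violated.
The proper key subset {OfficerID} of {LoanNo, OfficerID} determines non-prime {Balance, Branch, OpenDate}, so the relation is not even in 2NF.

1NF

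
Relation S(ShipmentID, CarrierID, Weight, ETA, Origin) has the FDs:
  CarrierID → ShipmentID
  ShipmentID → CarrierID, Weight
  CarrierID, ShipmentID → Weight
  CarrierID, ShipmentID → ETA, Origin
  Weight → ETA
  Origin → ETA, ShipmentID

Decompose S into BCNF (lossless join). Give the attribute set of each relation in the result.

{CarrierID, Origin, ShipmentID, Weight}; {ETA, Weight}

Candidate keys of the original relation: {CarrierID}, {Origin}, {ShipmentID}.
{CarrierID, ETA, Origin, ShipmentID, Weight}: {Weight} determines {ETA, Weight} here but is not a superkey — split on Weight → ETA, giving {ETA, Weight} and {CarrierID, Origin, ShipmentID, Weight}.
{ETA, Weight} has no BCNF violation.
{CarrierID, Origin, ShipmentID, Weight} has no BCNF violation.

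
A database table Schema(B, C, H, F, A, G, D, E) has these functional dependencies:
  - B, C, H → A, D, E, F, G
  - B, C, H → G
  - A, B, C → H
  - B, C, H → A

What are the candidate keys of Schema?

Attributes never on any right-hand side: {B, C} — every candidate key must contain all of them.
{A, B, C} is a candidate key since {A, B, C}⁺ = {A, B, C, D, E, F, G, H} covers every attribute.
{B, C, H} is a candidate key since {B, C, H}⁺ = {A, B, C, D, E, F, G, H} covers every attribute.
These are minimal and exhaustive — every other superkey contains one of them.

{A, B, C}, {B, C, H}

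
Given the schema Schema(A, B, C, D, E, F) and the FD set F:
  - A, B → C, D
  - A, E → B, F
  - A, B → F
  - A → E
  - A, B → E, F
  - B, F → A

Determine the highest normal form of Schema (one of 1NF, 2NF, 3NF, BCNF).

BCNF

Candidate keys: {A}, {B, F}. Prime attributes: {A, B, F}.
Each dependency's left side is a superkey — BCNF holds.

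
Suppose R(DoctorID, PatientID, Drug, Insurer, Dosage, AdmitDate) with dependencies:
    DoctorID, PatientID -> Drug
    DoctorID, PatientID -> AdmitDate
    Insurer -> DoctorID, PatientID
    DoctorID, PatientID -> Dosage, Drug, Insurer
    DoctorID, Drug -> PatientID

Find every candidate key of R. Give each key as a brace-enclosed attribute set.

{Insurer} is a candidate key since {Insurer}⁺ = {AdmitDate, DoctorID, Dosage, Drug, Insurer, PatientID} covers every attribute.
{DoctorID, Drug} is a candidate key since {DoctorID, Drug}⁺ = {AdmitDate, DoctorID, Dosage, Drug, Insurer, PatientID} covers every attribute.
{DoctorID, PatientID} is a candidate key since {DoctorID, PatientID}⁺ = {AdmitDate, DoctorID, Dosage, Drug, Insurer, PatientID} covers every attribute.
Any other superkey properly contains one of these, so there are no further candidate keys.

{DoctorID, Drug}, {DoctorID, PatientID}, {Insurer}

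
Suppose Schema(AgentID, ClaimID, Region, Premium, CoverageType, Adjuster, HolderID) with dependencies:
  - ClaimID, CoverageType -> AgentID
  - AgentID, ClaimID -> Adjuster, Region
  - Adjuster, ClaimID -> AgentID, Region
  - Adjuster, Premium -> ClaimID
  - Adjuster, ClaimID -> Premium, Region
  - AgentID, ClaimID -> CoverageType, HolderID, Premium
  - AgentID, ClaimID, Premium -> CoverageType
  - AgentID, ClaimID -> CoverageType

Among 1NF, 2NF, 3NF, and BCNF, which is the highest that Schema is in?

Candidate keys: {Adjuster, ClaimID}, {Adjuster, Premium}, {AgentID, ClaimID}, {ClaimID, CoverageType}. Prime attributes: {Adjuster, AgentID, ClaimID, CoverageType, Premium}.
Every FD has a superkey on the left, so the relation is in BCNF.

BCNF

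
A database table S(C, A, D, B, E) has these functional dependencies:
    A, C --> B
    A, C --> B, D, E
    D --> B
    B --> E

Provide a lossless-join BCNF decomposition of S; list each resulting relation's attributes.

Candidate key of the original relation: {A, C}.
Within {A, B, C, D, E}: {D}⁺ ∩ {A, B, C, D, E} = {B, D, E}, not the whole set, so D --> B, E violates BCNF; decompose into {B, D, E} and {A, C, D}.
Within {B, D, E}: {B}⁺ ∩ {B, D, E} = {B, E}, not the whole set, so B --> E violates BCNF; decompose into {B, E} and {B, D}.
{B, E} has no BCNF violation.
{B, D} has no BCNF violation.
{A, C, D} has no BCNF violation.

{A, C, D}; {B, D}; {B, E}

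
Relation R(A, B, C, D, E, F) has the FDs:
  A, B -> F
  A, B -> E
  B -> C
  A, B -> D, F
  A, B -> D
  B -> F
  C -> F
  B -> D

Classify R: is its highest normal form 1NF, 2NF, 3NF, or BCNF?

Candidate key: {A, B}. Prime attributes: {A, B}.
For B -> C we have {B}⁺ = {B, C, D, F}; {B} is not a superkey, so BCNF fails.
Because {C} is non-prime and the left side of B -> C is not a superkey, the relation is not in 3NF.
{B} is a proper subset of the key {A, B}, and {B}⁺ contains the non-prime attributes {C, D, F} — a partial dependency, so 2NF is violated.

1NF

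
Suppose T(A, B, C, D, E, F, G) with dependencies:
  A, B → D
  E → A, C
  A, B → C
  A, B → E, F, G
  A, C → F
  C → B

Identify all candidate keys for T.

{A, B}, {A, C}, {E}

{E}⁺ = {A, B, C, D, E, F, G}, which is every attribute, so {E} is a candidate key.
{A, B}⁺ = {A, B, C, D, E, F, G}, which is every attribute, so {A, B} is a candidate key.
{A, C}⁺ = {A, B, C, D, E, F, G}, which is every attribute, so {A, C} is a candidate key.
Any other superkey properly contains one of these, so there are no further candidate keys.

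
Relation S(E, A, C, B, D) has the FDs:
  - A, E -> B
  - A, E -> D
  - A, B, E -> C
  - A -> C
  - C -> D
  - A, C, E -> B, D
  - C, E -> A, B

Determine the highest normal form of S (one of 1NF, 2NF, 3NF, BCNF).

1NF

Candidate keys: {A, E}, {C, E}. Prime attributes: {A, C, E}.
For A -> C we have {A}⁺ = {A, C, D}; {A} is not a superkey, so BCNF fails.
C -> D has non-prime {D} on the right and a non-superkey on the left, so 3NF fails.
The proper key subset {A} of {A, E} determines non-prime {D}, so the relation is not even in 2NF.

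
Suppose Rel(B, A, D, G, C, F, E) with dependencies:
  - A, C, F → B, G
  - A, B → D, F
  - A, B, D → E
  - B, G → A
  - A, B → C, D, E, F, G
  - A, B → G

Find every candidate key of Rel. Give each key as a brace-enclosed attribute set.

{A, B}, {A, C, F}, {B, G}

{A, B} is a candidate key since {A, B}⁺ = {A, B, C, D, E, F, G} covers every attribute.
{B, G} is a candidate key since {B, G}⁺ = {A, B, C, D, E, F, G} covers every attribute.
{A, C, F} is a candidate key since {A, C, F}⁺ = {A, B, C, D, E, F, G} covers every attribute.
No proper subset of any of these is a key, and no other minimal superkey exists.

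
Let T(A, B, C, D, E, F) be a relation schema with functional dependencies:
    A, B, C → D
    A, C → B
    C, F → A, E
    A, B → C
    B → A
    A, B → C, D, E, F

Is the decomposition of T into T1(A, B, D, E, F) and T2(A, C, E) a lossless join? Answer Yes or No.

No

The shared attributes are {A, E} and {A, E}⁺ = {A, E}.
T1 ⊄ {A, E} and T2 ⊄ {A, E}, so the split is lossy.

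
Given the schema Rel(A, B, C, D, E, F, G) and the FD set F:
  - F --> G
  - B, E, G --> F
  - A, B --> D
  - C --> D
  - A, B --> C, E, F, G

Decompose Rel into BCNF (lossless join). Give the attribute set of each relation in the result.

{A, B, C, E, F}; {C, D}; {F, G}

Candidate key of the original relation: {A, B}.
In {A, B, C, D, E, F, G}, {F} is not a superkey ({F}⁺ restricted to this set is {F, G}), so split on F --> G into {F, G} and {A, B, C, D, E, F}.
{F, G} is in BCNF.
In {A, B, C, D, E, F}, {C} is not a superkey ({C}⁺ restricted to this set is {C, D}), so split on C --> D into {C, D} and {A, B, C, E, F}.
{C, D} is in BCNF.
{A, B, C, E, F} is in BCNF.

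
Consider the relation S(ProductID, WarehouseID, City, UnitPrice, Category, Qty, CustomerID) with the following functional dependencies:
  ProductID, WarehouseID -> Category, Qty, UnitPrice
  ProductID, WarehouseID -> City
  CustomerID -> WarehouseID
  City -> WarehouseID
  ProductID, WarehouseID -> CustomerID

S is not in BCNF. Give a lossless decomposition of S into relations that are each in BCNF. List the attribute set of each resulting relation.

{Category, City, CustomerID, ProductID, Qty, UnitPrice}; {CustomerID, WarehouseID}

Candidate keys of the original relation: {City, ProductID}, {CustomerID, ProductID}, {ProductID, WarehouseID}.
{Category, City, CustomerID, ProductID, Qty, UnitPrice, WarehouseID}: {CustomerID} determines {CustomerID, WarehouseID} here but is not a superkey — split on CustomerID -> WarehouseID, giving {CustomerID, WarehouseID} and {Category, City, CustomerID, ProductID, Qty, UnitPrice}.
{CustomerID, WarehouseID}: every determinant is a superkey — BCNF.
{Category, City, CustomerID, ProductID, Qty, UnitPrice}: every determinant is a superkey — BCNF.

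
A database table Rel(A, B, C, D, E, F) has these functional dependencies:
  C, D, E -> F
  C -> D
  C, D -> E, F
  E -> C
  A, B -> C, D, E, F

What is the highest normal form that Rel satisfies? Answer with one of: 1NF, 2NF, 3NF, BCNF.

Candidate key: {A, B}. Prime attributes: {A, B}.
C, D, E -> F breaks BCNF: {C, D, E}⁺ = {C, D, E, F}, so {C, D, E} is not a superkey.
C, D, E -> F determines the non-prime attribute {F} from a non-superkey — 3NF is violated.
Checking every proper subset of each key, none determines a non-prime attribute — 2NF is satisfied.

2NF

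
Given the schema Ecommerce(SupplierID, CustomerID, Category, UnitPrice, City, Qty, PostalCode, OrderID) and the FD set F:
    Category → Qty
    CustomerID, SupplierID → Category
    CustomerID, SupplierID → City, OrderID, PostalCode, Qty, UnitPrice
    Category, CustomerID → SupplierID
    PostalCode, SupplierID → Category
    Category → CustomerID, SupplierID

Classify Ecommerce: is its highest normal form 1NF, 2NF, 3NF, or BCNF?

BCNF

Candidate keys: {Category}, {CustomerID, SupplierID}, {PostalCode, SupplierID}. Prime attributes: {Category, CustomerID, PostalCode, SupplierID}.
The left-hand side of every FD is a superkey, so BCNF is satisfied.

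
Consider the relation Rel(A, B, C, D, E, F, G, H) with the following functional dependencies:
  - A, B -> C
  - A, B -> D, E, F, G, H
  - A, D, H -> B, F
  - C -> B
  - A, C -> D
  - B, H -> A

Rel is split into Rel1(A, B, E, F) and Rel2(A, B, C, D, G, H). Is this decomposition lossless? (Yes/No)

The shared attributes are {A, B} and {A, B}⁺ = {A, B, C, D, E, F, G, H}.
Since Rel1 ⊆ {A, B, C, D, E, F, G, H}, the intersection is a superkey of Rel1; the decomposition is lossless.

Yes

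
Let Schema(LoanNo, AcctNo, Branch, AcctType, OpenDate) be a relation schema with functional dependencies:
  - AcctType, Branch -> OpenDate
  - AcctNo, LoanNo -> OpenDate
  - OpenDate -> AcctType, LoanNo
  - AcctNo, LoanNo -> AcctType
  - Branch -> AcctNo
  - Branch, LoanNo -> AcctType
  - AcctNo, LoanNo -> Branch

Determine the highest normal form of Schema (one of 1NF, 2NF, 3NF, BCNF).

Candidate keys: {AcctNo, LoanNo}, {AcctNo, OpenDate}, {AcctType, Branch}, {Branch, LoanNo}, {Branch, OpenDate}. Prime attributes: {AcctNo, AcctType, Branch, LoanNo, OpenDate}.
OpenDate -> AcctType, LoanNo: {OpenDate}⁺ = {AcctType, LoanNo, OpenDate}, which is not all of the attributes, so the left side is not a superkey — BCNF is violated.
Its right-hand attributes {AcctType, LoanNo} are all prime, as are those of every other non-superkey FD — the relation is in 3NF.

3NF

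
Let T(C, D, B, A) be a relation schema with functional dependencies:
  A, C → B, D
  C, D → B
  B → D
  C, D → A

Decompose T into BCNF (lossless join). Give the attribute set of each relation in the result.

{A, B, C}; {B, D}

Candidate keys of the original relation: {A, C}, {B, C}, {C, D}.
In {A, B, C, D}, {B} is not a superkey ({B}⁺ restricted to this set is {B, D}), so split on B → D into {B, D} and {A, B, C}.
{B, D}: every determinant is a superkey — BCNF.
{A, B, C}: every determinant is a superkey — BCNF.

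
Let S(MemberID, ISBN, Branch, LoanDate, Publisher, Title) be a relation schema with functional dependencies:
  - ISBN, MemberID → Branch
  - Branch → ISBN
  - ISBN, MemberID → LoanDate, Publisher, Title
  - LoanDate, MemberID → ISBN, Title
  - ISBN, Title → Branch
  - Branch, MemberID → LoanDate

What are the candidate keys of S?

{Branch, MemberID}, {ISBN, MemberID}, {LoanDate, MemberID}

Attributes never on any right-hand side: {MemberID} — every candidate key must contain it.
{Branch, MemberID}⁺ = {Branch, ISBN, LoanDate, MemberID, Publisher, Title}, which is every attribute, so {Branch, MemberID} is a candidate key.
{ISBN, MemberID}⁺ = {Branch, ISBN, LoanDate, MemberID, Publisher, Title}, which is every attribute, so {ISBN, MemberID} is a candidate key.
{LoanDate, MemberID}⁺ = {Branch, ISBN, LoanDate, MemberID, Publisher, Title}, which is every attribute, so {LoanDate, MemberID} is a candidate key.
Any other superkey properly contains one of these, so there are no further candidate keys.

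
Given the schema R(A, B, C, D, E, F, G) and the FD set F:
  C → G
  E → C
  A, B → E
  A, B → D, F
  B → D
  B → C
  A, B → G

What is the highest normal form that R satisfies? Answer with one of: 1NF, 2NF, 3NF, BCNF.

Candidate key: {A, B}. Prime attributes: {A, B}.
C → G: {C}⁺ = {C, G}, which is not all of the attributes, so the left side is not a superkey — BCNF is violated.
Because {G} is non-prime and the left side of C → G is not a superkey, the relation is not in 3NF.
{B} is a proper subset of the key {A, B}, and {B}⁺ contains the non-prime attributes {C, D, G} — a partial dependency, so 2NF is violated.

1NF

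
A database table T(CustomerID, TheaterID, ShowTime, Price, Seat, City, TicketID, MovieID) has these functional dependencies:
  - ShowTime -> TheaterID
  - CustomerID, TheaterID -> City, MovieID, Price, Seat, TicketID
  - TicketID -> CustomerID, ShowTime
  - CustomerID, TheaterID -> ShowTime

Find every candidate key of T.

{TicketID}⁺ = {City, CustomerID, MovieID, Price, Seat, ShowTime, TheaterID, TicketID}, which is every attribute, so {TicketID} is a candidate key.
{CustomerID, ShowTime}⁺ = {City, CustomerID, MovieID, Price, Seat, ShowTime, TheaterID, TicketID}, which is every attribute, so {CustomerID, ShowTime} is a candidate key.
{CustomerID, TheaterID}⁺ = {City, CustomerID, MovieID, Price, Seat, ShowTime, TheaterID, TicketID}, which is every attribute, so {CustomerID, TheaterID} is a candidate key.
No proper subset of any of these is a key, and no other minimal superkey exists.

{CustomerID, ShowTime}, {CustomerID, TheaterID}, {TicketID}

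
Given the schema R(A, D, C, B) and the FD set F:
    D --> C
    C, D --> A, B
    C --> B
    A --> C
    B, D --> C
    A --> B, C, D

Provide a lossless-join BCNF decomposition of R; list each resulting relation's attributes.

{A, C, D}; {B, C}

Candidate keys of the original relation: {A}, {D}.
Within {A, B, C, D}: {C}⁺ ∩ {A, B, C, D} = {B, C}, not the whole set, so C --> B violates BCNF; decompose into {B, C} and {A, C, D}.
{B, C} has no BCNF violation.
{A, C, D} has no BCNF violation.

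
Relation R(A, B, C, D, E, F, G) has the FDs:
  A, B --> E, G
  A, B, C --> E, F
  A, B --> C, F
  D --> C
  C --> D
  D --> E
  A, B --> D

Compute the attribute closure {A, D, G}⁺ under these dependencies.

{A, C, D, E, G}

Start with {A, D, G}.
D --> C applies; add {C} → now {A, C, D, G}.
D --> E applies; add {E} → now {A, C, D, E, G}.
No further FD applies.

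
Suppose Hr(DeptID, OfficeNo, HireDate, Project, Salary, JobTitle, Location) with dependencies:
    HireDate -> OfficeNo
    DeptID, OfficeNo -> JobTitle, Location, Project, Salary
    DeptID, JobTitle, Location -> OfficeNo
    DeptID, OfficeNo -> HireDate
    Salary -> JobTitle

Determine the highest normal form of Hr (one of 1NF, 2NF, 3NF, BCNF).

Candidate keys: {DeptID, HireDate}, {DeptID, JobTitle, Location}, {DeptID, Location, Salary}, {DeptID, OfficeNo}. Prime attributes: {DeptID, HireDate, JobTitle, Location, OfficeNo, Salary}.
For HireDate -> OfficeNo we have {HireDate}⁺ = {HireDate, OfficeNo}; {HireDate} is not a superkey, so BCNF fails.
Since {OfficeNo} ⊆ prime attributes and every other non-superkey FD also has a prime right side, the schema is in 3NF.

3NF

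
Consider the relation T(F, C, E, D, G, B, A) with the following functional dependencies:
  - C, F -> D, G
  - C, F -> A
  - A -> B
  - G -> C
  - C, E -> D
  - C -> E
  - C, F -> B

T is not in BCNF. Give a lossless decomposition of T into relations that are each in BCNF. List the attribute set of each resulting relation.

Candidate keys of the original relation: {C, F}, {F, G}.
In {A, B, C, D, E, F, G}, {A} is not a superkey ({A}⁺ restricted to this set is {A, B}), so split on A -> B into {A, B} and {A, C, D, E, F, G}.
{A, B} is in BCNF.
In {A, C, D, E, F, G}, {G} is not a superkey ({G}⁺ restricted to this set is {C, D, E, G}), so split on G -> C, D, E into {C, D, E, G} and {A, F, G}.
In {C, D, E, G}, {C, E} is not a superkey ({C, E}⁺ restricted to this set is {C, D, E}), so split on C, E -> D into {C, D, E} and {C, E, G}.
{C, D, E} is in BCNF.
In {C, E, G}, {C} is not a superkey ({C}⁺ restricted to this set is {C, E}), so split on C -> E into {C, E} and {C, G}.
{C, E} is in BCNF.
{C, G} is in BCNF.
{A, F, G} is in BCNF.

{A, B}; {A, F, G}; {C, D, E}; {C, G}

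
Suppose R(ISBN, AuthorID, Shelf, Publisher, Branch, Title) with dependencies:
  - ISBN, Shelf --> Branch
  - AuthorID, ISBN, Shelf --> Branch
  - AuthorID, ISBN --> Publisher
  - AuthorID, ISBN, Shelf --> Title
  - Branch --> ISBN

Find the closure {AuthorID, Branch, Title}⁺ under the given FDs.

Start with {AuthorID, Branch, Title}.
Branch --> ISBN applies; add {ISBN} → now {AuthorID, Branch, ISBN, Title}.
AuthorID, ISBN --> Publisher applies; add {Publisher} → now {AuthorID, Branch, ISBN, Publisher, Title}.
No further FD applies.

{AuthorID, Branch, ISBN, Publisher, Title}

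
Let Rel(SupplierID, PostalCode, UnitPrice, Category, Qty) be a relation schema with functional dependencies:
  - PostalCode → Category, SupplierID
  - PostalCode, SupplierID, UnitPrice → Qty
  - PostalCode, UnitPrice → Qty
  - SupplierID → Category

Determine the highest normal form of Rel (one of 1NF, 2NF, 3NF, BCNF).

Candidate key: {PostalCode, UnitPrice}. Prime attributes: {PostalCode, UnitPrice}.
PostalCode → Category, SupplierID breaks BCNF: {PostalCode}⁺ = {Category, PostalCode, SupplierID}, so {PostalCode} is not a superkey.
PostalCode → Category, SupplierID determines the non-prime attributes {Category, SupplierID} from a non-superkey — 3NF is violated.
{PostalCode} is a proper subset of the key {PostalCode, UnitPrice}, and {PostalCode}⁺ contains the non-prime attributes {Category, SupplierID} — a partial dependency, so 2NF is violated.

1NF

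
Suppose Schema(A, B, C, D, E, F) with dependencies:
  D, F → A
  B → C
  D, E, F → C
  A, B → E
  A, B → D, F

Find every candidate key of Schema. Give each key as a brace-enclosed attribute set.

{B} never appears on the right of any FD, so every key must include it.
{A, B} is a candidate key since {A, B}⁺ = {A, B, C, D, E, F} covers every attribute.
{B, D, F} is a candidate key since {B, D, F}⁺ = {A, B, C, D, E, F} covers every attribute.
Any other superkey properly contains one of these, so there are no further candidate keys.

{A, B}, {B, D, F}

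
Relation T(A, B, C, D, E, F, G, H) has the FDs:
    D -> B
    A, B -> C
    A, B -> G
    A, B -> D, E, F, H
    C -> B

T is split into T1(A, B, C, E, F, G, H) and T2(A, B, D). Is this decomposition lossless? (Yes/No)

Common attributes: {A, B}; their closure is {A, B, C, D, E, F, G, H}.
Since T1 ⊆ {A, B, C, D, E, F, G, H}, the intersection is a superkey of T1; the decomposition is lossless.

Yes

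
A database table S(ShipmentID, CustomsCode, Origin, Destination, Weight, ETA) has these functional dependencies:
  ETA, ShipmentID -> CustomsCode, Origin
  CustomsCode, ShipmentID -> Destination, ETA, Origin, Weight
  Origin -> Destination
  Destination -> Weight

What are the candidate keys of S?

{ShipmentID} never appears on the right of any FD, so every key must include it.
Closure of {CustomsCode, ShipmentID} is {CustomsCode, Destination, ETA, Origin, ShipmentID, Weight}, the whole schema; {CustomsCode, ShipmentID} is a candidate key.
Closure of {ETA, ShipmentID} is {CustomsCode, Destination, ETA, Origin, ShipmentID, Weight}, the whole schema; {ETA, ShipmentID} is a candidate key.
No proper subset of any of these is a key, and no other minimal superkey exists.

{CustomsCode, ShipmentID}, {ETA, ShipmentID}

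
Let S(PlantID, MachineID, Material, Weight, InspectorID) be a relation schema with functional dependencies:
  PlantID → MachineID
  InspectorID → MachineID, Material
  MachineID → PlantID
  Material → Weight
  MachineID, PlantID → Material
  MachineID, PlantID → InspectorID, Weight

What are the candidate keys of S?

{InspectorID}⁺ = {InspectorID, MachineID, Material, PlantID, Weight}, which is every attribute, so {InspectorID} is a candidate key.
{MachineID}⁺ = {InspectorID, MachineID, Material, PlantID, Weight}, which is every attribute, so {MachineID} is a candidate key.
{PlantID}⁺ = {InspectorID, MachineID, Material, PlantID, Weight}, which is every attribute, so {PlantID} is a candidate key.
Any other superkey properly contains one of these, so there are no further candidate keys.

{InspectorID}, {MachineID}, {PlantID}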